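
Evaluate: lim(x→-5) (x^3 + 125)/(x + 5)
This is a standard limit.

Factor or rationalize the expression:
  lim(x→-5) (x^3 + 125)/(x + 5) = 75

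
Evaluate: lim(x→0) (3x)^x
This is an exponential indeterminate form.

For exponential indeterminate forms, take the natural log:
  Let L = lim(x→0) (3x)^x
  Then ln(L) = lim(x→0) [exponent × ln(base)]
  Evaluate using L'Hôpital or standard limits, then exponentiate.
  L = 1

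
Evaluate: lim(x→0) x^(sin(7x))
This is an exponential indeterminate form.

For exponential indeterminate forms, take the natural log:
  Let L = lim(x→0) x^(sin(7x))
  Then ln(L) = lim(x→0) [exponent × ln(base)]
  Evaluate using L'Hôpital or standard limits, then exponentiate.
  L = 1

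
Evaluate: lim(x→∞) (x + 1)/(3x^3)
This is an ∞/∞ indeterminate form.

Apply L'Hôpital's rule: differentiate numerator and denominator separately.
  f(x) = x + 1   ⇒   f'(x) = 1
  g(x) = 3·x^3   ⇒   g'(x) = 9·x^2
  lim(x→∞) f'(x)/g'(x) = lim(x→∞) (1)/(9·x^2)
  = 0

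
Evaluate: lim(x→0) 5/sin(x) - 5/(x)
This is an ∞-∞ indeterminate form.

Combine fractions or rationalize to convert ∞-∞ to 0/0 form:
  lim(x→0) 5/sin(x) - 5/(x) = 0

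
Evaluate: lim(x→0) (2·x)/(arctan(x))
This is a 0/0 indeterminate form.

Apply L'Hôpital's rule: differentiate numerator and denominator separately.
  f(x) = 2·x   ⇒   f'(x) = 2
  g(x) = atan(x)   ⇒   g'(x) = 1/(x^2 + 1)
  lim(x→0) f'(x)/g'(x) = lim(x→0) (2)/(1/(x^2 + 1))
  = 2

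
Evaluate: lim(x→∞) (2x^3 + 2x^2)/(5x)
This is an ∞/∞ indeterminate form.

Apply L'Hôpital's rule: differentiate numerator and denominator separately.
  f(x) = 2·x^3 + 2·x^2   ⇒   f'(x) = 6·x^2 + 4·x
  g(x) = 5·x   ⇒   g'(x) = 5
  lim(x→∞) f'(x)/g'(x) = lim(x→∞) (6·x^2 + 4·x)/(5)
  = ∞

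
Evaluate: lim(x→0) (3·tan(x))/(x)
This is a 0/0 indeterminate form.

Apply L'Hôpital's rule: differentiate numerator and denominator separately.
  f(x) = 3·tan(x)   ⇒   f'(x) = 3·tan(x)^2 + 3
  g(x) = x   ⇒   g'(x) = 1
  lim(x→0) f'(x)/g'(x) = lim(x→0) (3·tan(x)^2 + 3)/(1)
  = 3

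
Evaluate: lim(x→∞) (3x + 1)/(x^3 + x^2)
This is an ∞/∞ indeterminate form.

Apply L'Hôpital's rule: differentiate numerator and denominator separately.
  f(x) = 3·x + 1   ⇒   f'(x) = 3
  g(x) = x^3 + x^2   ⇒   g'(x) = 3·x^2 + 2·x
  lim(x→∞) f'(x)/g'(x) = lim(x→∞) (3)/(3·x^2 + 2·x)
  = 0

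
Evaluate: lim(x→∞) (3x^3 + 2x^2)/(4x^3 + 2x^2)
This is an ∞/∞ indeterminate form.

Apply L'Hôpital's rule: differentiate numerator and denominator separately.
  f(x) = 3·x^3 + 2·x^2   ⇒   f'(x) = 9·x^2 + 4·x
  g(x) = 4·x^3 + 2·x^2   ⇒   g'(x) = 12·x^2 + 4·x
  lim(x→∞) f'(x)/g'(x) = lim(x→∞) (9·x^2 + 4·x)/(12·x^2 + 4·x)
  = 3/4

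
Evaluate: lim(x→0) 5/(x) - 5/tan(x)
This is an ∞-∞ indeterminate form.

Combine fractions or rationalize to convert ∞-∞ to 0/0 form:
  lim(x→0) 5/(x) - 5/tan(x) = 0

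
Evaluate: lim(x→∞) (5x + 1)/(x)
This is an ∞/∞ indeterminate form.

Apply L'Hôpital's rule: differentiate numerator and denominator separately.
  f(x) = 5·x + 1   ⇒   f'(x) = 5
  g(x) = x   ⇒   g'(x) = 1
  lim(x→∞) f'(x)/g'(x) = lim(x→∞) (5)/(1)
  = 5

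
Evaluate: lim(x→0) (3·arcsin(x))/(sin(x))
This is a 0/0 indeterminate form.

Apply L'Hôpital's rule: differentiate numerator and denominator separately.
  f(x) = 3·asin(x)   ⇒   f'(x) = 3/sqrt(1 - x^2)
  g(x) = sin(x)   ⇒   g'(x) = cos(x)
  lim(x→0) f'(x)/g'(x) = lim(x→0) (3/sqrt(1 - x^2))/(cos(x))
  = 3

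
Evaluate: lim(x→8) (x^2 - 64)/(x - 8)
This is a standard limit.

Factor or rationalize the expression:
  lim(x→8) (x^2 - 64)/(x - 8) = 16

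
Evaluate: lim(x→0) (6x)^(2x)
This is an exponential indeterminate form.

For exponential indeterminate forms, take the natural log:
  Let L = lim(x→0) (6x)^(2x)
  Then ln(L) = lim(x→0) [exponent × ln(base)]
  Evaluate using L'Hôpital or standard limits, then exponentiate.
  L = 1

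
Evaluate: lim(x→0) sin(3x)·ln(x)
This is a 0·∞ indeterminate form.

Rewrite 0·∞ as a quotient (0/0 or ∞/∞ form), then apply L'Hôpital's rule:
  lim(x→0) sin(3x)·ln(x) = 0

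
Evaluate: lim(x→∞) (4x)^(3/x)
This is an exponential indeterminate form.

For exponential indeterminate forms, take the natural log:
  Let L = lim(x→∞) (4x)^(3/x)
  Then ln(L) = lim(x→∞) [exponent × ln(base)]
  Evaluate using L'Hôpital or standard limits, then exponentiate.
  L = 1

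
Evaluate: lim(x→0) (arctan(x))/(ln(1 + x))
This is a 0/0 indeterminate form.

Apply L'Hôpital's rule: differentiate numerator and denominator separately.
  f(x) = atan(x)   ⇒   f'(x) = 1/(x^2 + 1)
  g(x) = ln(x + 1)   ⇒   g'(x) = 1/(x + 1)
  lim(x→0) f'(x)/g'(x) = lim(x→0) (1/(x^2 + 1))/(1/(x + 1))
  = 1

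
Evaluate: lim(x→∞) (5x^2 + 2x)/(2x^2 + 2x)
This is an ∞/∞ indeterminate form.

Apply L'Hôpital's rule: differentiate numerator and denominator separately.
  f(x) = 5·x^2 + 2·x   ⇒   f'(x) = 10·x + 2
  g(x) = 2·x^2 + 2·x   ⇒   g'(x) = 4·x + 2
  lim(x→∞) f'(x)/g'(x) = lim(x→∞) (10·x + 2)/(4·x + 2)
  = 5/2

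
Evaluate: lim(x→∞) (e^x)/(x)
This is an ∞/∞ indeterminate form.

Apply L'Hôpital's rule: differentiate numerator and denominator separately.
  f(x) = e^(x)   ⇒   f'(x) = e^(x)
  g(x) = x   ⇒   g'(x) = 1
  lim(x→∞) f'(x)/g'(x) = lim(x→∞) (e^(x))/(1)
  = ∞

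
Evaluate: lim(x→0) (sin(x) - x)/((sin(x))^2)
This is a 0/0 indeterminate form.

Apply L'Hôpital's rule: differentiate numerator and denominator separately.
  f(x) = -x + sin(x)   ⇒   f'(x) = cos(x) - 1
  g(x) = sin(x)^2   ⇒   g'(x) = 2·sin(x)·cos(x)
  lim(x→0) f'(x)/g'(x) = lim(x→0) (cos(x) - 1)/(2·sin(x)·cos(x))
  = 0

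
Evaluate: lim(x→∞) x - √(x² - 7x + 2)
This is an ∞-∞ indeterminate form.

Combine fractions or rationalize to convert ∞-∞ to 0/0 form:
  lim(x→∞) x - √(x² - 7x + 2) = 7/2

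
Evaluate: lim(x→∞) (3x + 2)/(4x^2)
This is an ∞/∞ indeterminate form.

Apply L'Hôpital's rule: differentiate numerator and denominator separately.
  f(x) = 3·x + 2   ⇒   f'(x) = 3
  g(x) = 4·x^2   ⇒   g'(x) = 8·x
  lim(x→∞) f'(x)/g'(x) = lim(x→∞) (3)/(8·x)
  = 0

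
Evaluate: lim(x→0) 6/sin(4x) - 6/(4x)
This is an ∞-∞ indeterminate form.

Combine fractions or rationalize to convert ∞-∞ to 0/0 form:
  lim(x→0) 6/sin(4x) - 6/(4x) = 0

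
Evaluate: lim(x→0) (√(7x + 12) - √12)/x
This is a standard limit.

Factor or rationalize the expression:
  lim(x→0) (√(7x + 12) - √12)/x = 7·sqrt(3)/12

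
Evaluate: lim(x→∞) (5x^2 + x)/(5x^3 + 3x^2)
This is an ∞/∞ indeterminate form.

Apply L'Hôpital's rule: differentiate numerator and denominator separately.
  f(x) = 5·x^2 + x   ⇒   f'(x) = 10·x + 1
  g(x) = 5·x^3 + 3·x^2   ⇒   g'(x) = 15·x^2 + 6·x
  lim(x→∞) f'(x)/g'(x) = lim(x→∞) (10·x + 1)/(15·x^2 + 6·x)
  = 0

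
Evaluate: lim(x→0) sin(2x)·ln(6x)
This is a 0·∞ indeterminate form.

Rewrite 0·∞ as a quotient (0/0 or ∞/∞ form), then apply L'Hôpital's rule:
  lim(x→0) sin(2x)·ln(6x) = 0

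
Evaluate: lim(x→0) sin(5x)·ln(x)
This is a 0·∞ indeterminate form.

Rewrite 0·∞ as a quotient (0/0 or ∞/∞ form), then apply L'Hôpital's rule:
  lim(x→0) sin(5x)·ln(x) = 0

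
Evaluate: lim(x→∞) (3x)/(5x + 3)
This is an ∞/∞ indeterminate form.

Apply L'Hôpital's rule: differentiate numerator and denominator separately.
  f(x) = 3·x   ⇒   f'(x) = 3
  g(x) = 5·x + 3   ⇒   g'(x) = 5
  lim(x→∞) f'(x)/g'(x) = lim(x→∞) (3)/(5)
  = 3/5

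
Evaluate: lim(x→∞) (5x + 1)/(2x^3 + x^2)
This is an ∞/∞ indeterminate form.

Apply L'Hôpital's rule: differentiate numerator and denominator separately.
  f(x) = 5·x + 1   ⇒   f'(x) = 5
  g(x) = 2·x^3 + x^2   ⇒   g'(x) = 6·x^2 + 2·x
  lim(x→∞) f'(x)/g'(x) = lim(x→∞) (5)/(6·x^2 + 2·x)
  = 0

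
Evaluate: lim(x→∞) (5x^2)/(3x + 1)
This is an ∞/∞ indeterminate form.

Apply L'Hôpital's rule: differentiate numerator and denominator separately.
  f(x) = 5·x^2   ⇒   f'(x) = 10·x
  g(x) = 3·x + 1   ⇒   g'(x) = 3
  lim(x→∞) f'(x)/g'(x) = lim(x→∞) (10·x)/(3)
  = ∞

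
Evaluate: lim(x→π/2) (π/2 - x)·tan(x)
This is a 0·∞ indeterminate form.

Rewrite 0·∞ as a quotient (0/0 or ∞/∞ form), then apply L'Hôpital's rule:
  lim(x→π/2) (π/2 - x)·tan(x) = 1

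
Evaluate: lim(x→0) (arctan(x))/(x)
This is a 0/0 indeterminate form.

Apply L'Hôpital's rule: differentiate numerator and denominator separately.
  f(x) = atan(x)   ⇒   f'(x) = 1/(x^2 + 1)
  g(x) = x   ⇒   g'(x) = 1
  lim(x→0) f'(x)/g'(x) = lim(x→0) (1/(x^2 + 1))/(1)
  = 1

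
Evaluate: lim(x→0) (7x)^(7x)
This is an exponential indeterminate form.

For exponential indeterminate forms, take the natural log:
  Let L = lim(x→0) (7x)^(7x)
  Then ln(L) = lim(x→0) [exponent × ln(base)]
  Evaluate using L'Hôpital or standard limits, then exponentiate.
  L = 1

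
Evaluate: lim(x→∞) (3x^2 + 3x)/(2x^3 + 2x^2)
This is an ∞/∞ indeterminate form.

Apply L'Hôpital's rule: differentiate numerator and denominator separately.
  f(x) = 3·x^2 + 3·x   ⇒   f'(x) = 6·x + 3
  g(x) = 2·x^3 + 2·x^2   ⇒   g'(x) = 6·x^2 + 4·x
  lim(x→∞) f'(x)/g'(x) = lim(x→∞) (6·x + 3)/(6·x^2 + 4·x)
  = 0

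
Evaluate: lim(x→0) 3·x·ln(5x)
This is a 0·∞ indeterminate form.

Rewrite 0·∞ as a quotient (0/0 or ∞/∞ form), then apply L'Hôpital's rule:
  lim(x→0) 3·x·ln(5x) = 0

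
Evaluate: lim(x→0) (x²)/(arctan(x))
This is a 0/0 indeterminate form.

Apply L'Hôpital's rule: differentiate numerator and denominator separately.
  f(x) = x^2   ⇒   f'(x) = 2·x
  g(x) = atan(x)   ⇒   g'(x) = 1/(x^2 + 1)
  lim(x→0) f'(x)/g'(x) = lim(x→0) (2·x)/(1/(x^2 + 1))
  = 0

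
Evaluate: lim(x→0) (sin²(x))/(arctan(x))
This is a 0/0 indeterminate form.

Apply L'Hôpital's rule: differentiate numerator and denominator separately.
  f(x) = sin(x)^2   ⇒   f'(x) = 2·sin(x)·cos(x)
  g(x) = atan(x)   ⇒   g'(x) = 1/(x^2 + 1)
  lim(x→0) f'(x)/g'(x) = lim(x→0) (2·sin(x)·cos(x))/(1/(x^2 + 1))
  = 0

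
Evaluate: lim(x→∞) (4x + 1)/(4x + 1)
This is an ∞/∞ indeterminate form.

Apply L'Hôpital's rule: differentiate numerator and denominator separately.
  f(x) = 4·x + 1   ⇒   f'(x) = 4
  g(x) = 4·x + 1   ⇒   g'(x) = 4
  lim(x→∞) f'(x)/g'(x) = lim(x→∞) (4)/(4)
  = 1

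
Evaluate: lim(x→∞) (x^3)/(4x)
This is an ∞/∞ indeterminate form.

Apply L'Hôpital's rule: differentiate numerator and denominator separately.
  f(x) = x^3   ⇒   f'(x) = 3·x^2
  g(x) = 4·x   ⇒   g'(x) = 4
  lim(x→∞) f'(x)/g'(x) = lim(x→∞) (3·x^2)/(4)
  = ∞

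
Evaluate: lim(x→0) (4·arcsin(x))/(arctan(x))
This is a 0/0 indeterminate form.

Apply L'Hôpital's rule: differentiate numerator and denominator separately.
  f(x) = 4·asin(x)   ⇒   f'(x) = 4/sqrt(1 - x^2)
  g(x) = atan(x)   ⇒   g'(x) = 1/(x^2 + 1)
  lim(x→0) f'(x)/g'(x) = lim(x→0) (4/sqrt(1 - x^2))/(1/(x^2 + 1))
  = 4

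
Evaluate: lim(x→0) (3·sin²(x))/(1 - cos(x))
This is a 0/0 indeterminate form.

Apply L'Hôpital's rule: differentiate numerator and denominator separately.
  f(x) = 3·sin(x)^2   ⇒   f'(x) = 6·sin(x)·cos(x)
  g(x) = 1 - cos(x)   ⇒   g'(x) = sin(x)
  lim(x→0) f'(x)/g'(x) = lim(x→0) (6·sin(x)·cos(x))/(sin(x))
  = 6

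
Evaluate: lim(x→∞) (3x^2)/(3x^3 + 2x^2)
This is an ∞/∞ indeterminate form.

Apply L'Hôpital's rule: differentiate numerator and denominator separately.
  f(x) = 3·x^2   ⇒   f'(x) = 6·x
  g(x) = 3·x^3 + 2·x^2   ⇒   g'(x) = 9·x^2 + 4·x
  lim(x→∞) f'(x)/g'(x) = lim(x→∞) (6·x)/(9·x^2 + 4·x)
  = 0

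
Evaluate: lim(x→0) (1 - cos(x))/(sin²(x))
This is a 0/0 indeterminate form.

Apply L'Hôpital's rule: differentiate numerator and denominator separately.
  f(x) = 1 - cos(x)   ⇒   f'(x) = sin(x)
  g(x) = sin(x)^2   ⇒   g'(x) = 2·sin(x)·cos(x)
  lim(x→0) f'(x)/g'(x) = lim(x→0) (sin(x))/(2·sin(x)·cos(x))
  = 1/2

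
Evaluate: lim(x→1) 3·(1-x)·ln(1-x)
This is a 0·∞ indeterminate form.

Rewrite 0·∞ as a quotient (0/0 or ∞/∞ form), then apply L'Hôpital's rule:
  lim(x→1) 3·(1-x)·ln(1-x) = 0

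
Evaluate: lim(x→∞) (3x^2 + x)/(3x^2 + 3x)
This is an ∞/∞ indeterminate form.

Apply L'Hôpital's rule: differentiate numerator and denominator separately.
  f(x) = 3·x^2 + x   ⇒   f'(x) = 6·x + 1
  g(x) = 3·x^2 + 3·x   ⇒   g'(x) = 6·x + 3
  lim(x→∞) f'(x)/g'(x) = lim(x→∞) (6·x + 1)/(6·x + 3)
  = 1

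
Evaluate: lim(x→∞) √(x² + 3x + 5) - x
This is an ∞-∞ indeterminate form.

Combine fractions or rationalize to convert ∞-∞ to 0/0 form:
  lim(x→∞) √(x² + 3x + 5) - x = 3/2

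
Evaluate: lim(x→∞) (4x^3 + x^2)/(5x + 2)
This is an ∞/∞ indeterminate form.

Apply L'Hôpital's rule: differentiate numerator and denominator separately.
  f(x) = 4·x^3 + x^2   ⇒   f'(x) = 12·x^2 + 2·x
  g(x) = 5·x + 2   ⇒   g'(x) = 5
  lim(x→∞) f'(x)/g'(x) = lim(x→∞) (12·x^2 + 2·x)/(5)
  = ∞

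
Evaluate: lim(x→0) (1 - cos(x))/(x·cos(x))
This is a 0/0 indeterminate form.

Apply L'Hôpital's rule: differentiate numerator and denominator separately.
  f(x) = 1 - cos(x)   ⇒   f'(x) = sin(x)
  g(x) = x·cos(x)   ⇒   g'(x) = -x·sin(x) + cos(x)
  lim(x→0) f'(x)/g'(x) = lim(x→0) (sin(x))/(-x·sin(x) + cos(x))
  = 0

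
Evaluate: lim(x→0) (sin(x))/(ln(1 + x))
This is a 0/0 indeterminate form.

Apply L'Hôpital's rule: differentiate numerator and denominator separately.
  f(x) = sin(x)   ⇒   f'(x) = cos(x)
  g(x) = ln(x + 1)   ⇒   g'(x) = 1/(x + 1)
  lim(x→0) f'(x)/g'(x) = lim(x→0) (cos(x))/(1/(x + 1))
  = 1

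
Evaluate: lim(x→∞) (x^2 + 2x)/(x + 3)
This is an ∞/∞ indeterminate form.

Apply L'Hôpital's rule: differentiate numerator and denominator separately.
  f(x) = x^2 + 2·x   ⇒   f'(x) = 2·x + 2
  g(x) = x + 3   ⇒   g'(x) = 1
  lim(x→∞) f'(x)/g'(x) = lim(x→∞) (2·x + 2)/(1)
  = ∞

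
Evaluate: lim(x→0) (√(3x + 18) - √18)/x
This is a standard limit.

Factor or rationalize the expression:
  lim(x→0) (√(3x + 18) - √18)/x = sqrt(2)/4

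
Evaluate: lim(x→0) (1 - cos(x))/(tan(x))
This is a 0/0 indeterminate form.

Apply L'Hôpital's rule: differentiate numerator and denominator separately.
  f(x) = 1 - cos(x)   ⇒   f'(x) = sin(x)
  g(x) = tan(x)   ⇒   g'(x) = tan(x)^2 + 1
  lim(x→0) f'(x)/g'(x) = lim(x→0) (sin(x))/(tan(x)^2 + 1)
  = 0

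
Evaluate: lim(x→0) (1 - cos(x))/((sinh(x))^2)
This is a 0/0 indeterminate form.

Apply L'Hôpital's rule: differentiate numerator and denominator separately.
  f(x) = 1 - cos(x)   ⇒   f'(x) = sin(x)
  g(x) = sinh(x)^2   ⇒   g'(x) = 2·sinh(x)·cosh(x)
  lim(x→0) f'(x)/g'(x) = lim(x→0) (sin(x))/(2·sinh(x)·cosh(x))
  = 1/2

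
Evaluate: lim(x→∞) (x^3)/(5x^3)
This is an ∞/∞ indeterminate form.

Apply L'Hôpital's rule: differentiate numerator and denominator separately.
  f(x) = x^3   ⇒   f'(x) = 3·x^2
  g(x) = 5·x^3   ⇒   g'(x) = 15·x^2
  lim(x→∞) f'(x)/g'(x) = lim(x→∞) (3·x^2)/(15·x^2)
  = 1/5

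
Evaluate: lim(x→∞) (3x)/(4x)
This is an ∞/∞ indeterminate form.

Apply L'Hôpital's rule: differentiate numerator and denominator separately.
  f(x) = 3·x   ⇒   f'(x) = 3
  g(x) = 4·x   ⇒   g'(x) = 4
  lim(x→∞) f'(x)/g'(x) = lim(x→∞) (3)/(4)
  = 3/4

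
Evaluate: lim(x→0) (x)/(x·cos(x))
This is a 0/0 indeterminate form.

Apply L'Hôpital's rule: differentiate numerator and denominator separately.
  f(x) = x   ⇒   f'(x) = 1
  g(x) = x·cos(x)   ⇒   g'(x) = -x·sin(x) + cos(x)
  lim(x→0) f'(x)/g'(x) = lim(x→0) (1)/(-x·sin(x) + cos(x))
  = 1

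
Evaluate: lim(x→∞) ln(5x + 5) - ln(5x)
This is an ∞-∞ indeterminate form.

Combine fractions or rationalize to convert ∞-∞ to 0/0 form:
  lim(x→∞) ln(5x + 5) - ln(5x) = 0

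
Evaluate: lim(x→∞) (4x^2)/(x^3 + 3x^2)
This is an ∞/∞ indeterminate form.

Apply L'Hôpital's rule: differentiate numerator and denominator separately.
  f(x) = 4·x^2   ⇒   f'(x) = 8·x
  g(x) = x^3 + 3·x^2   ⇒   g'(x) = 3·x^2 + 6·x
  lim(x→∞) f'(x)/g'(x) = lim(x→∞) (8·x)/(3·x^2 + 6·x)
  = 0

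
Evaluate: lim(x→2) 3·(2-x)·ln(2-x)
This is a 0·∞ indeterminate form.

Rewrite 0·∞ as a quotient (0/0 or ∞/∞ form), then apply L'Hôpital's rule:
  lim(x→2) 3·(2-x)·ln(2-x) = 0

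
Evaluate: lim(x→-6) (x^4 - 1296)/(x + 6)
This is a standard limit.

Factor or rationalize the expression:
  lim(x→-6) (x^4 - 1296)/(x + 6) = -864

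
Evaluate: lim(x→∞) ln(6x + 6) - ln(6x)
This is an ∞-∞ indeterminate form.

Combine fractions or rationalize to convert ∞-∞ to 0/0 form:
  lim(x→∞) ln(6x + 6) - ln(6x) = 0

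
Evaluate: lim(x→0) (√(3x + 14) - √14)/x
This is a standard limit.

Factor or rationalize the expression:
  lim(x→0) (√(3x + 14) - √14)/x = 3·sqrt(14)/28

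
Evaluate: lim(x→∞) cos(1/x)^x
This is an exponential indeterminate form.

For exponential indeterminate forms, take the natural log:
  Let L = lim(x→∞) cos(1/x)^x
  Then ln(L) = lim(x→∞) [exponent × ln(base)]
  Evaluate using L'Hôpital or standard limits, then exponentiate.
  L = 1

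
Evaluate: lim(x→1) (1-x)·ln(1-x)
This is a 0·∞ indeterminate form.

Rewrite 0·∞ as a quotient (0/0 or ∞/∞ form), then apply L'Hôpital's rule:
  lim(x→1) (1-x)·ln(1-x) = 0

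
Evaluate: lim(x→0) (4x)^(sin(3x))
This is an exponential indeterminate form.

For exponential indeterminate forms, take the natural log:
  Let L = lim(x→0) (4x)^(sin(3x))
  Then ln(L) = lim(x→0) [exponent × ln(base)]
  Evaluate using L'Hôpital or standard limits, then exponentiate.
  L = 1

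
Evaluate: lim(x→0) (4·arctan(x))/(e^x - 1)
This is a 0/0 indeterminate form.

Apply L'Hôpital's rule: differentiate numerator and denominator separately.
  f(x) = 4·atan(x)   ⇒   f'(x) = 4/(x^2 + 1)
  g(x) = e^(x) - 1   ⇒   g'(x) = e^(x)
  lim(x→0) f'(x)/g'(x) = lim(x→0) (4/(x^2 + 1))/(e^(x))
  = 4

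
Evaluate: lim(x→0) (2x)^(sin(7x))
This is an exponential indeterminate form.

For exponential indeterminate forms, take the natural log:
  Let L = lim(x→0) (2x)^(sin(7x))
  Then ln(L) = lim(x→0) [exponent × ln(base)]
  Evaluate using L'Hôpital or standard limits, then exponentiate.
  L = 1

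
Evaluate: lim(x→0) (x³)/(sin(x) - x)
This is a 0/0 indeterminate form.

Apply L'Hôpital's rule: differentiate numerator and denominator separately.
  f(x) = x^3   ⇒   f'(x) = 3·x^2
  g(x) = -x + sin(x)   ⇒   g'(x) = cos(x) - 1
  lim(x→0) f'(x)/g'(x) = lim(x→0) (3·x^2)/(cos(x) - 1)
  = -6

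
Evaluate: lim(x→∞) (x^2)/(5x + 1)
This is an ∞/∞ indeterminate form.

Apply L'Hôpital's rule: differentiate numerator and denominator separately.
  f(x) = x^2   ⇒   f'(x) = 2·x
  g(x) = 5·x + 1   ⇒   g'(x) = 5
  lim(x→∞) f'(x)/g'(x) = lim(x→∞) (2·x)/(5)
  = ∞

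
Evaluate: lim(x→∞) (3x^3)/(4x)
This is an ∞/∞ indeterminate form.

Apply L'Hôpital's rule: differentiate numerator and denominator separately.
  f(x) = 3·x^3   ⇒   f'(x) = 9·x^2
  g(x) = 4·x   ⇒   g'(x) = 4
  lim(x→∞) f'(x)/g'(x) = lim(x→∞) (9·x^2)/(4)
  = ∞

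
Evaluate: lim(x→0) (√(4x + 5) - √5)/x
This is a standard limit.

Factor or rationalize the expression:
  lim(x→0) (√(4x + 5) - √5)/x = 2·sqrt(5)/5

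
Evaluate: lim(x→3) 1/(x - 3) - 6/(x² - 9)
This is an ∞-∞ indeterminate form.

Combine fractions or rationalize to convert ∞-∞ to 0/0 form:
  lim(x→3) 1/(x - 3) - 6/(x² - 9) = 1/6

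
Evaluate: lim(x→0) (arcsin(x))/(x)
This is a 0/0 indeterminate form.

Apply L'Hôpital's rule: differentiate numerator and denominator separately.
  f(x) = asin(x)   ⇒   f'(x) = 1/sqrt(1 - x^2)
  g(x) = x   ⇒   g'(x) = 1
  lim(x→0) f'(x)/g'(x) = lim(x→0) (1/sqrt(1 - x^2))/(1)
  = 1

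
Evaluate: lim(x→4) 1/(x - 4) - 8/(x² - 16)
This is an ∞-∞ indeterminate form.

Combine fractions or rationalize to convert ∞-∞ to 0/0 form:
  lim(x→4) 1/(x - 4) - 8/(x² - 16) = 1/8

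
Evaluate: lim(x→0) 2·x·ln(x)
This is a 0·∞ indeterminate form.

Rewrite 0·∞ as a quotient (0/0 or ∞/∞ form), then apply L'Hôpital's rule:
  lim(x→0) 2·x·ln(x) = 0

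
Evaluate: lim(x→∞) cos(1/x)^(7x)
This is an exponential indeterminate form.

For exponential indeterminate forms, take the natural log:
  Let L = lim(x→∞) cos(1/x)^(7x)
  Then ln(L) = lim(x→∞) [exponent × ln(base)]
  Evaluate using L'Hôpital or standard limits, then exponentiate.
  L = 1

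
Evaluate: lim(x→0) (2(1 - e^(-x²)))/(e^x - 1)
This is a 0/0 indeterminate form.

Apply L'Hôpital's rule: differentiate numerator and denominator separately.
  f(x) = 2 - 2·e^(-x^2)   ⇒   f'(x) = 4·x·e^(-x^2)
  g(x) = e^(x) - 1   ⇒   g'(x) = e^(x)
  lim(x→0) f'(x)/g'(x) = lim(x→0) (4·x·e^(-x^2))/(e^(x))
  = 0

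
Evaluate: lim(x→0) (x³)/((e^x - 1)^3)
This is a 0/0 indeterminate form.

Apply L'Hôpital's rule: differentiate numerator and denominator separately.
  f(x) = x^3   ⇒   f'(x) = 3·x^2
  g(x) = (e^(x) - 1)^3   ⇒   g'(x) = 3·(e^(x) - 1)^2·e^(x)
  lim(x→0) f'(x)/g'(x) = lim(x→0) (3·x^2)/(3·(e^(x) - 1)^2·e^(x))
  = 1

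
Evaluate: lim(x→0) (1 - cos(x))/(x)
This is a 0/0 indeterminate form.

Apply L'Hôpital's rule: differentiate numerator and denominator separately.
  f(x) = 1 - cos(x)   ⇒   f'(x) = sin(x)
  g(x) = x   ⇒   g'(x) = 1
  lim(x→0) f'(x)/g'(x) = lim(x→0) (sin(x))/(1)
  = 0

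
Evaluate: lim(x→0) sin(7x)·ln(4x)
This is a 0·∞ indeterminate form.

Rewrite 0·∞ as a quotient (0/0 or ∞/∞ form), then apply L'Hôpital's rule:
  lim(x→0) sin(7x)·ln(4x) = 0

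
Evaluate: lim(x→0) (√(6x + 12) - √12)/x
This is a standard limit.

Factor or rationalize the expression:
  lim(x→0) (√(6x + 12) - √12)/x = sqrt(3)/2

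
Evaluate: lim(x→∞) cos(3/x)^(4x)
This is an exponential indeterminate form.

For exponential indeterminate forms, take the natural log:
  Let L = lim(x→∞) cos(3/x)^(4x)
  Then ln(L) = lim(x→∞) [exponent × ln(base)]
  Evaluate using L'Hôpital or standard limits, then exponentiate.
  L = 1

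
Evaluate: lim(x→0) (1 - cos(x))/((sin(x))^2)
This is a 0/0 indeterminate form.

Apply L'Hôpital's rule: differentiate numerator and denominator separately.
  f(x) = 1 - cos(x)   ⇒   f'(x) = sin(x)
  g(x) = sin(x)^2   ⇒   g'(x) = 2·sin(x)·cos(x)
  lim(x→0) f'(x)/g'(x) = lim(x→0) (sin(x))/(2·sin(x)·cos(x))
  = 1/2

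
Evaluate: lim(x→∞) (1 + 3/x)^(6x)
This is an exponential indeterminate form.

For exponential indeterminate forms, take the natural log:
  Let L = lim(x→∞) (1 + 3/x)^(6x)
  Then ln(L) = lim(x→∞) [exponent × ln(base)]
  Evaluate using L'Hôpital or standard limits, then exponentiate.
  L = e^(18)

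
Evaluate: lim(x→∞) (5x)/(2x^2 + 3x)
This is an ∞/∞ indeterminate form.

Apply L'Hôpital's rule: differentiate numerator and denominator separately.
  f(x) = 5·x   ⇒   f'(x) = 5
  g(x) = 2·x^2 + 3·x   ⇒   g'(x) = 4·x + 3
  lim(x→∞) f'(x)/g'(x) = lim(x→∞) (5)/(4·x + 3)
  = 0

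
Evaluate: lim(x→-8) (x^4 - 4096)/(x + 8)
This is a standard limit.

Factor or rationalize the expression:
  lim(x→-8) (x^4 - 4096)/(x + 8) = -2048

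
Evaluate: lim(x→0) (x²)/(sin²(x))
This is a 0/0 indeterminate form.

Apply L'Hôpital's rule: differentiate numerator and denominator separately.
  f(x) = x^2   ⇒   f'(x) = 2·x
  g(x) = sin(x)^2   ⇒   g'(x) = 2·sin(x)·cos(x)
  lim(x→0) f'(x)/g'(x) = lim(x→0) (2·x)/(2·sin(x)·cos(x))
  = 1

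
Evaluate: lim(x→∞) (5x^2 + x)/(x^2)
This is an ∞/∞ indeterminate form.

Apply L'Hôpital's rule: differentiate numerator and denominator separately.
  f(x) = 5·x^2 + x   ⇒   f'(x) = 10·x + 1
  g(x) = x^2   ⇒   g'(x) = 2·x
  lim(x→∞) f'(x)/g'(x) = lim(x→∞) (10·x + 1)/(2·x)
  = 5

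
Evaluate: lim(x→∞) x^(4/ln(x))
This is an exponential indeterminate form.

For exponential indeterminate forms, take the natural log:
  Let L = lim(x→∞) x^(4/ln(x))
  Then ln(L) = lim(x→∞) [exponent × ln(base)]
  Evaluate using L'Hôpital or standard limits, then exponentiate.
  L = e^(4)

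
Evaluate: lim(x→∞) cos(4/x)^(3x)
This is an exponential indeterminate form.

For exponential indeterminate forms, take the natural log:
  Let L = lim(x→∞) cos(4/x)^(3x)
  Then ln(L) = lim(x→∞) [exponent × ln(base)]
  Evaluate using L'Hôpital or standard limits, then exponentiate.
  L = 1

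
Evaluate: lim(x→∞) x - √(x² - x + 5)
This is an ∞-∞ indeterminate form.

Combine fractions or rationalize to convert ∞-∞ to 0/0 form:
  lim(x→∞) x - √(x² - x + 5) = 1/2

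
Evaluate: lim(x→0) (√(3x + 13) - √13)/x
This is a standard limit.

Factor or rationalize the expression:
  lim(x→0) (√(3x + 13) - √13)/x = 3·sqrt(13)/26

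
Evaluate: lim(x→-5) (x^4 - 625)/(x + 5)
This is a standard limit.

Factor or rationalize the expression:
  lim(x→-5) (x^4 - 625)/(x + 5) = -500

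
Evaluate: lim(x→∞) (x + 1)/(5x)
This is an ∞/∞ indeterminate form.

Apply L'Hôpital's rule: differentiate numerator and denominator separately.
  f(x) = x + 1   ⇒   f'(x) = 1
  g(x) = 5·x   ⇒   g'(x) = 5
  lim(x→∞) f'(x)/g'(x) = lim(x→∞) (1)/(5)
  = 1/5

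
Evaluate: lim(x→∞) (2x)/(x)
This is an ∞/∞ indeterminate form.

Apply L'Hôpital's rule: differentiate numerator and denominator separately.
  f(x) = 2·x   ⇒   f'(x) = 2
  g(x) = x   ⇒   g'(x) = 1
  lim(x→∞) f'(x)/g'(x) = lim(x→∞) (2)/(1)
  = 2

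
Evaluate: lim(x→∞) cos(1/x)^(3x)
This is an exponential indeterminate form.

For exponential indeterminate forms, take the natural log:
  Let L = lim(x→∞) cos(1/x)^(3x)
  Then ln(L) = lim(x→∞) [exponent × ln(base)]
  Evaluate using L'Hôpital or standard limits, then exponentiate.
  L = 1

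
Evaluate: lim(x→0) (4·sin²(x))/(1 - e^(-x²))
This is a 0/0 indeterminate form.

Apply L'Hôpital's rule: differentiate numerator and denominator separately.
  f(x) = 4·sin(x)^2   ⇒   f'(x) = 8·sin(x)·cos(x)
  g(x) = 1 - e^(-x^2)   ⇒   g'(x) = 2·x·e^(-x^2)
  lim(x→0) f'(x)/g'(x) = lim(x→0) (8·sin(x)·cos(x))/(2·x·e^(-x^2))
  = 4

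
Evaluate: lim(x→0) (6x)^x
This is an exponential indeterminate form.

For exponential indeterminate forms, take the natural log:
  Let L = lim(x→0) (6x)^x
  Then ln(L) = lim(x→0) [exponent × ln(base)]
  Evaluate using L'Hôpital or standard limits, then exponentiate.
  L = 1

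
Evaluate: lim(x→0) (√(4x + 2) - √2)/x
This is a standard limit.

Factor or rationalize the expression:
  lim(x→0) (√(4x + 2) - √2)/x = sqrt(2)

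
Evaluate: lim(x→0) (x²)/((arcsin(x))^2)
This is a 0/0 indeterminate form.

Apply L'Hôpital's rule: differentiate numerator and denominator separately.
  f(x) = x^2   ⇒   f'(x) = 2·x
  g(x) = asin(x)^2   ⇒   g'(x) = 2·asin(x)/sqrt(1 - x^2)
  lim(x→0) f'(x)/g'(x) = lim(x→0) (2·x)/(2·asin(x)/sqrt(1 - x^2))
  = 1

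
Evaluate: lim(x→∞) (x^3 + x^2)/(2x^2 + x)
This is an ∞/∞ indeterminate form.

Apply L'Hôpital's rule: differentiate numerator and denominator separately.
  f(x) = x^3 + x^2   ⇒   f'(x) = 3·x^2 + 2·x
  g(x) = 2·x^2 + x   ⇒   g'(x) = 4·x + 1
  lim(x→∞) f'(x)/g'(x) = lim(x→∞) (3·x^2 + 2·x)/(4·x + 1)
  = ∞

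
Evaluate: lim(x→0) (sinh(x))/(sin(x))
This is a 0/0 indeterminate form.

Apply L'Hôpital's rule: differentiate numerator and denominator separately.
  f(x) = sinh(x)   ⇒   f'(x) = cosh(x)
  g(x) = sin(x)   ⇒   g'(x) = cos(x)
  lim(x→0) f'(x)/g'(x) = lim(x→0) (cosh(x))/(cos(x))
  = 1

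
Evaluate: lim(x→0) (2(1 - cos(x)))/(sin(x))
This is a 0/0 indeterminate form.

Apply L'Hôpital's rule: differentiate numerator and denominator separately.
  f(x) = 2 - 2·cos(x)   ⇒   f'(x) = 2·sin(x)
  g(x) = sin(x)   ⇒   g'(x) = cos(x)
  lim(x→0) f'(x)/g'(x) = lim(x→0) (2·sin(x))/(cos(x))
  = 0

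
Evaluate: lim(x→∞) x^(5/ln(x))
This is an exponential indeterminate form.

For exponential indeterminate forms, take the natural log:
  Let L = lim(x→∞) x^(5/ln(x))
  Then ln(L) = lim(x→∞) [exponent × ln(base)]
  Evaluate using L'Hôpital or standard limits, then exponentiate.
  L = e^(5)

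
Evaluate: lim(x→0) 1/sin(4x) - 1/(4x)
This is an ∞-∞ indeterminate form.

Combine fractions or rationalize to convert ∞-∞ to 0/0 form:
  lim(x→0) 1/sin(4x) - 1/(4x) = 0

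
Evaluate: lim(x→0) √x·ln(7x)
This is a 0·∞ indeterminate form.

Rewrite 0·∞ as a quotient (0/0 or ∞/∞ form), then apply L'Hôpital's rule:
  lim(x→0) √x·ln(7x) = 0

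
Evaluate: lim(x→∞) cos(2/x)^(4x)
This is an exponential indeterminate form.

For exponential indeterminate forms, take the natural log:
  Let L = lim(x→∞) cos(2/x)^(4x)
  Then ln(L) = lim(x→∞) [exponent × ln(base)]
  Evaluate using L'Hôpital or standard limits, then exponentiate.
  L = 1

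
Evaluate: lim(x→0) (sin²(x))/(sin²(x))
This is a 0/0 indeterminate form.

Apply L'Hôpital's rule: differentiate numerator and denominator separately.
  f(x) = sin(x)^2   ⇒   f'(x) = 2·sin(x)·cos(x)
  g(x) = sin(x)^2   ⇒   g'(x) = 2·sin(x)·cos(x)
  lim(x→0) f'(x)/g'(x) = lim(x→0) (2·sin(x)·cos(x))/(2·sin(x)·cos(x))
  = 1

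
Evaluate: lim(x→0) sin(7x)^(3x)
This is an exponential indeterminate form.

For exponential indeterminate forms, take the natural log:
  Let L = lim(x→0) sin(7x)^(3x)
  Then ln(L) = lim(x→0) [exponent × ln(base)]
  Evaluate using L'Hôpital or standard limits, then exponentiate.
  L = 1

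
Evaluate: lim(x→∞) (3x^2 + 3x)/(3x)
This is an ∞/∞ indeterminate form.

Apply L'Hôpital's rule: differentiate numerator and denominator separately.
  f(x) = 3·x^2 + 3·x   ⇒   f'(x) = 6·x + 3
  g(x) = 3·x   ⇒   g'(x) = 3
  lim(x→∞) f'(x)/g'(x) = lim(x→∞) (6·x + 3)/(3)
  = ∞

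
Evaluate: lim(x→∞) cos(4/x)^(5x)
This is an exponential indeterminate form.

For exponential indeterminate forms, take the natural log:
  Let L = lim(x→∞) cos(4/x)^(5x)
  Then ln(L) = lim(x→∞) [exponent × ln(base)]
  Evaluate using L'Hôpital or standard limits, then exponentiate.
  L = 1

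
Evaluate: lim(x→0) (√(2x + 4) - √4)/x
This is a standard limit.

Factor or rationalize the expression:
  lim(x→0) (√(2x + 4) - √4)/x = 1/2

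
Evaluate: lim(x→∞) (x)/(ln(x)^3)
This is an ∞/∞ indeterminate form.

Apply L'Hôpital's rule: differentiate numerator and denominator separately.
  f(x) = x   ⇒   f'(x) = 1
  g(x) = ln(x)^3   ⇒   g'(x) = 3·ln(x)^2/x
  lim(x→∞) f'(x)/g'(x) = lim(x→∞) (1)/(3·ln(x)^2/x)
  = ∞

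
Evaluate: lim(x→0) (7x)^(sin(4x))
This is an exponential indeterminate form.

For exponential indeterminate forms, take the natural log:
  Let L = lim(x→0) (7x)^(sin(4x))
  Then ln(L) = lim(x→0) [exponent × ln(base)]
  Evaluate using L'Hôpital or standard limits, then exponentiate.
  L = 1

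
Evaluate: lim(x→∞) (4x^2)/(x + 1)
This is an ∞/∞ indeterminate form.

Apply L'Hôpital's rule: differentiate numerator and denominator separately.
  f(x) = 4·x^2   ⇒   f'(x) = 8·x
  g(x) = x + 1   ⇒   g'(x) = 1
  lim(x→∞) f'(x)/g'(x) = lim(x→∞) (8·x)/(1)
  = ∞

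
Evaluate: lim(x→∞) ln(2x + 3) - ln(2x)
This is an ∞-∞ indeterminate form.

Combine fractions or rationalize to convert ∞-∞ to 0/0 form:
  lim(x→∞) ln(2x + 3) - ln(2x) = 0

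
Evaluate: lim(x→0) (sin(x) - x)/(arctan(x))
This is a 0/0 indeterminate form.

Apply L'Hôpital's rule: differentiate numerator and denominator separately.
  f(x) = -x + sin(x)   ⇒   f'(x) = cos(x) - 1
  g(x) = atan(x)   ⇒   g'(x) = 1/(x^2 + 1)
  lim(x→0) f'(x)/g'(x) = lim(x→0) (cos(x) - 1)/(1/(x^2 + 1))
  = 0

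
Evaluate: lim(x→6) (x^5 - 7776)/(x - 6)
This is a standard limit.

Factor or rationalize the expression:
  lim(x→6) (x^5 - 7776)/(x - 6) = 6480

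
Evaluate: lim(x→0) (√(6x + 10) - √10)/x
This is a standard limit.

Factor or rationalize the expression:
  lim(x→0) (√(6x + 10) - √10)/x = 3·sqrt(10)/10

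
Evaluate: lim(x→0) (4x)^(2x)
This is an exponential indeterminate form.

For exponential indeterminate forms, take the natural log:
  Let L = lim(x→0) (4x)^(2x)
  Then ln(L) = lim(x→0) [exponent × ln(base)]
  Evaluate using L'Hôpital or standard limits, then exponentiate.
  L = 1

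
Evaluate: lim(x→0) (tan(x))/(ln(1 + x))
This is a 0/0 indeterminate form.

Apply L'Hôpital's rule: differentiate numerator and denominator separately.
  f(x) = tan(x)   ⇒   f'(x) = tan(x)^2 + 1
  g(x) = ln(x + 1)   ⇒   g'(x) = 1/(x + 1)
  lim(x→0) f'(x)/g'(x) = lim(x→0) (tan(x)^2 + 1)/(1/(x + 1))
  = 1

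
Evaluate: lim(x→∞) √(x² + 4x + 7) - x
This is an ∞-∞ indeterminate form.

Combine fractions or rationalize to convert ∞-∞ to 0/0 form:
  lim(x→∞) √(x² + 4x + 7) - x = 2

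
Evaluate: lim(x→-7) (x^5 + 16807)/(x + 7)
This is a standard limit.

Factor or rationalize the expression:
  lim(x→-7) (x^5 + 16807)/(x + 7) = 12005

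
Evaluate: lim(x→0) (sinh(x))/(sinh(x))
This is a 0/0 indeterminate form.

Apply L'Hôpital's rule: differentiate numerator and denominator separately.
  f(x) = sinh(x)   ⇒   f'(x) = cosh(x)
  g(x) = sinh(x)   ⇒   g'(x) = cosh(x)
  lim(x→0) f'(x)/g'(x) = lim(x→0) (cosh(x))/(cosh(x))
  = 1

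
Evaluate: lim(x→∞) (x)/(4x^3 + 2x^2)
This is an ∞/∞ indeterminate form.

Apply L'Hôpital's rule: differentiate numerator and denominator separately.
  f(x) = x   ⇒   f'(x) = 1
  g(x) = 4·x^3 + 2·x^2   ⇒   g'(x) = 12·x^2 + 4·x
  lim(x→∞) f'(x)/g'(x) = lim(x→∞) (1)/(12·x^2 + 4·x)
  = 0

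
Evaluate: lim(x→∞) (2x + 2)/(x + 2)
This is an ∞/∞ indeterminate form.

Apply L'Hôpital's rule: differentiate numerator and denominator separately.
  f(x) = 2·x + 2   ⇒   f'(x) = 2
  g(x) = x + 2   ⇒   g'(x) = 1
  lim(x→∞) f'(x)/g'(x) = lim(x→∞) (2)/(1)
  = 2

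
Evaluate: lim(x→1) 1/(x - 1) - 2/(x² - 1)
This is an ∞-∞ indeterminate form.

Combine fractions or rationalize to convert ∞-∞ to 0/0 form:
  lim(x→1) 1/(x - 1) - 2/(x² - 1) = 1/2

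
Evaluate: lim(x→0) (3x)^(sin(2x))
This is an exponential indeterminate form.

For exponential indeterminate forms, take the natural log:
  Let L = lim(x→0) (3x)^(sin(2x))
  Then ln(L) = lim(x→0) [exponent × ln(base)]
  Evaluate using L'Hôpital or standard limits, then exponentiate.
  L = 1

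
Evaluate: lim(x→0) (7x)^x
This is an exponential indeterminate form.

For exponential indeterminate forms, take the natural log:
  Let L = lim(x→0) (7x)^x
  Then ln(L) = lim(x→0) [exponent × ln(base)]
  Evaluate using L'Hôpital or standard limits, then exponentiate.
  L = 1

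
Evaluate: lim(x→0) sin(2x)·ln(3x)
This is a 0·∞ indeterminate form.

Rewrite 0·∞ as a quotient (0/0 or ∞/∞ form), then apply L'Hôpital's rule:
  lim(x→0) sin(2x)·ln(3x) = 0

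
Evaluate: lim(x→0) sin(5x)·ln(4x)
This is a 0·∞ indeterminate form.

Rewrite 0·∞ as a quotient (0/0 or ∞/∞ form), then apply L'Hôpital's rule:
  lim(x→0) sin(5x)·ln(4x) = 0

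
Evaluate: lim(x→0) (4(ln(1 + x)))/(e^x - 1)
This is a 0/0 indeterminate form.

Apply L'Hôpital's rule: differentiate numerator and denominator separately.
  f(x) = 4·ln(x + 1)   ⇒   f'(x) = 4/(x + 1)
  g(x) = e^(x) - 1   ⇒   g'(x) = e^(x)
  lim(x→0) f'(x)/g'(x) = lim(x→0) (4/(x + 1))/(e^(x))
  = 4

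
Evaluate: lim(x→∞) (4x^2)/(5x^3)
This is an ∞/∞ indeterminate form.

Apply L'Hôpital's rule: differentiate numerator and denominator separately.
  f(x) = 4·x^2   ⇒   f'(x) = 8·x
  g(x) = 5·x^3   ⇒   g'(x) = 15·x^2
  lim(x→∞) f'(x)/g'(x) = lim(x→∞) (8·x)/(15·x^2)
  = 0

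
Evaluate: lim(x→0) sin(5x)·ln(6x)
This is a 0·∞ indeterminate form.

Rewrite 0·∞ as a quotient (0/0 or ∞/∞ form), then apply L'Hôpital's rule:
  lim(x→0) sin(5x)·ln(6x) = 0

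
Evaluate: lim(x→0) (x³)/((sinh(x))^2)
This is a 0/0 indeterminate form.

Apply L'Hôpital's rule: differentiate numerator and denominator separately.
  f(x) = x^3   ⇒   f'(x) = 3·x^2
  g(x) = sinh(x)^2   ⇒   g'(x) = 2·sinh(x)·cosh(x)
  lim(x→0) f'(x)/g'(x) = lim(x→0) (3·x^2)/(2·sinh(x)·cosh(x))
  = 0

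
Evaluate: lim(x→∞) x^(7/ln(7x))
This is an exponential indeterminate form.

For exponential indeterminate forms, take the natural log:
  Let L = lim(x→∞) x^(7/ln(7x))
  Then ln(L) = lim(x→∞) [exponent × ln(base)]
  Evaluate using L'Hôpital or standard limits, then exponentiate.
  L = e^(7)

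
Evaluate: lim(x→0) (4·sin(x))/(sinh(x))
This is a 0/0 indeterminate form.

Apply L'Hôpital's rule: differentiate numerator and denominator separately.
  f(x) = 4·sin(x)   ⇒   f'(x) = 4·cos(x)
  g(x) = sinh(x)   ⇒   g'(x) = cosh(x)
  lim(x→0) f'(x)/g'(x) = lim(x→0) (4·cos(x))/(cosh(x))
  = 4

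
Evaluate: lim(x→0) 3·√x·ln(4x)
This is a 0·∞ indeterminate form.

Rewrite 0·∞ as a quotient (0/0 or ∞/∞ form), then apply L'Hôpital's rule:
  lim(x→0) 3·√x·ln(4x) = 0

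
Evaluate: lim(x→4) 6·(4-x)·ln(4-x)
This is a 0·∞ indeterminate form.

Rewrite 0·∞ as a quotient (0/0 or ∞/∞ form), then apply L'Hôpital's rule:
  lim(x→4) 6·(4-x)·ln(4-x) = 0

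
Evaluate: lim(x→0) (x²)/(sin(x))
This is a 0/0 indeterminate form.

Apply L'Hôpital's rule: differentiate numerator and denominator separately.
  f(x) = x^2   ⇒   f'(x) = 2·x
  g(x) = sin(x)   ⇒   g'(x) = cos(x)
  lim(x→0) f'(x)/g'(x) = lim(x→0) (2·x)/(cos(x))
  = 0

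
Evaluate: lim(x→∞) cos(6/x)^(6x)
This is an exponential indeterminate form.

For exponential indeterminate forms, take the natural log:
  Let L = lim(x→∞) cos(6/x)^(6x)
  Then ln(L) = lim(x→∞) [exponent × ln(base)]
  Evaluate using L'Hôpital or standard limits, then exponentiate.
  L = 1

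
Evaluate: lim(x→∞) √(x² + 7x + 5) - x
This is an ∞-∞ indeterminate form.

Combine fractions or rationalize to convert ∞-∞ to 0/0 form:
  lim(x→∞) √(x² + 7x + 5) - x = 7/2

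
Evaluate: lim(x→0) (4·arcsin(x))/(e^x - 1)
This is a 0/0 indeterminate form.

Apply L'Hôpital's rule: differentiate numerator and denominator separately.
  f(x) = 4·asin(x)   ⇒   f'(x) = 4/sqrt(1 - x^2)
  g(x) = e^(x) - 1   ⇒   g'(x) = e^(x)
  lim(x→0) f'(x)/g'(x) = lim(x→0) (4/sqrt(1 - x^2))/(e^(x))
  = 4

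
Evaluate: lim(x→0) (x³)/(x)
This is a 0/0 indeterminate form.

Apply L'Hôpital's rule: differentiate numerator and denominator separately.
  f(x) = x^3   ⇒   f'(x) = 3·x^2
  g(x) = x   ⇒   g'(x) = 1
  lim(x→0) f'(x)/g'(x) = lim(x→0) (3·x^2)/(1)
  = 0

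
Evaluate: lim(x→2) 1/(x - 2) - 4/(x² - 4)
This is an ∞-∞ indeterminate form.

Combine fractions or rationalize to convert ∞-∞ to 0/0 form:
  lim(x→2) 1/(x - 2) - 4/(x² - 4) = 1/4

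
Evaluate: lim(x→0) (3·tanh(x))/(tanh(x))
This is a 0/0 indeterminate form.

Apply L'Hôpital's rule: differentiate numerator and denominator separately.
  f(x) = 3·tanh(x)   ⇒   f'(x) = 3 - 3·tanh(x)^2
  g(x) = tanh(x)   ⇒   g'(x) = 1 - tanh(x)^2
  lim(x→0) f'(x)/g'(x) = lim(x→0) (3 - 3·tanh(x)^2)/(1 - tanh(x)^2)
  = 3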